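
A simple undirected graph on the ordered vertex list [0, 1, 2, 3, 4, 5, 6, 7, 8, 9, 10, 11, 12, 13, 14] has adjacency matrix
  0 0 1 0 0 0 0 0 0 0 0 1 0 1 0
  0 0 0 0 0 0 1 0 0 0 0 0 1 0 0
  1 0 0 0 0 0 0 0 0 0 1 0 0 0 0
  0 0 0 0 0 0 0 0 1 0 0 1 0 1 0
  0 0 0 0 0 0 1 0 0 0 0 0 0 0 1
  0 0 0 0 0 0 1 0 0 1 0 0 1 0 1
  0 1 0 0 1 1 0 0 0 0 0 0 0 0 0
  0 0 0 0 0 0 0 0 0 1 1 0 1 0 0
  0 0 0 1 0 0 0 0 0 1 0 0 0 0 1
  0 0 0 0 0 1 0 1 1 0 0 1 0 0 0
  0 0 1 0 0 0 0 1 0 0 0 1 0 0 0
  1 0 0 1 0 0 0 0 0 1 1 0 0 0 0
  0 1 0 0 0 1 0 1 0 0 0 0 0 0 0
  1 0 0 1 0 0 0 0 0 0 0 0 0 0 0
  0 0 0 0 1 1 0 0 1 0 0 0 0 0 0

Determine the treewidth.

3

A width-3 tree decomposition is:
Bags: B1 = {0, 2, 3, 13}  B2 = {0, 2, 3, 11}  B3 = {2, 3, 10, 11}  B4 = {3, 8, 10, 11}  B5 = {8, 9, 10, 11}  B6 = {7, 8, 9, 10}  B7 = {7, 8, 9, 14}  B8 = {5, 7, 9, 14}  B9 = {5, 7, 12, 14}  B10 = {4, 5, 12, 14}  B11 = {4, 5, 6, 12}  B12 = {1, 4, 6, 12}
Tree: B1–B2, B2–B3, B3–B4, B4–B5, B5–B6, B6–B7, B7–B8, B8–B9, B9–B10, B10–B11, B11–B12
Each bag holds 4 vertices, so the decomposition has width 3, which upper-bounds the treewidth. For the lower bound: the 4 vertex sets {0,2,13}, {3}, {11}, {7,8,9,10} are disjoint, each induces a connected subgraph, and every pair is joined by at least one edge of G. Contracting each set to a single vertex therefore yields K_{4} as a minor, and since treewidth is minor-monotone, tw(G) ≥ tw(K_{4}) = 3. Hence tw(G) = 3 exactly.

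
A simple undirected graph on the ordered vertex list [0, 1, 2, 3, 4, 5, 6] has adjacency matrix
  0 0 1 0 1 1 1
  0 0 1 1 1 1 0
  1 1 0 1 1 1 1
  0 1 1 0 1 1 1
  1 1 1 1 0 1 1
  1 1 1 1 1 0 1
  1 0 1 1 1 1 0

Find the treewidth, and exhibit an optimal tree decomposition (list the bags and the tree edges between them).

Each bag holds 5 vertices, so the decomposition has width 4, which upper-bounds the treewidth. For the lower bound, the 5 vertices {0, 2, 4, 5, 6} are pairwise adjacent, and any tree decomposition puts a clique entirely inside one bag — forcing width ≥ 4. The upper and lower bounds meet at 4, so that is the treewidth.

Treewidth 4.
One optimal decomposition is:
Bags: B1 = {0, 2, 4, 5, 6}  B2 = {2, 3, 4, 5, 6}  B3 = {1, 2, 3, 4, 5}
Tree: B1–B2, B2–B3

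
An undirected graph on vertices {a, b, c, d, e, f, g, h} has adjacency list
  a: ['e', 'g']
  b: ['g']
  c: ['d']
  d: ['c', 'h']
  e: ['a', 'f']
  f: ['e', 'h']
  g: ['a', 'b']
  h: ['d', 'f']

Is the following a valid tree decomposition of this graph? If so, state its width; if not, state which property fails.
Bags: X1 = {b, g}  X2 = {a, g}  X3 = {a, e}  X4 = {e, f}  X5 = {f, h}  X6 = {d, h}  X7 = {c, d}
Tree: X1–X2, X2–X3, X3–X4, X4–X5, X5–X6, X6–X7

Yes; width 1.

Every vertex of G appears in some bag (union = {a, b, c, d, e, f, g, h}); every edge is covered by a bag; and for each vertex v the set of bags containing v is connected in the bag tree. The decomposition is therefore valid. The largest bag has 2 vertices, so the width is 1.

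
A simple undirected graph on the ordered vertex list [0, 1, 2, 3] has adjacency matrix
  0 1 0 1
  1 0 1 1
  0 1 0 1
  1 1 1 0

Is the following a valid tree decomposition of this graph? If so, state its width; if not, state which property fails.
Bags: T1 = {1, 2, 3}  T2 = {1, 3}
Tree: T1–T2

A tree decomposition must satisfy three properties: every vertex lies in some bag; for every edge, both endpoints lie together in some bag; and for every vertex, the bags containing it form a connected subtree. Here vertex 0 appears in no bag, so the decomposition is invalid.

No — vertex 0 appears in no bag.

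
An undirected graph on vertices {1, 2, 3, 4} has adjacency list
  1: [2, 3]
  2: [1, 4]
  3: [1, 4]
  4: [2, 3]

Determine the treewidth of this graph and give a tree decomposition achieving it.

Every bag has size at most 3, so the width is 3 − 1 = 2 and tw(G) ≤ 2. Since 4–2–1–3–4 is a cycle in G, G is not acyclic. Forests are exactly the graphs of treewidth ≤ 1, so tw(G) ≥ 2. Therefore the treewidth is 2.

Treewidth 2.
One such decomposition:
Bags: B1 = {1, 2, 4}  B2 = {1, 3, 4}
Tree: B1–B2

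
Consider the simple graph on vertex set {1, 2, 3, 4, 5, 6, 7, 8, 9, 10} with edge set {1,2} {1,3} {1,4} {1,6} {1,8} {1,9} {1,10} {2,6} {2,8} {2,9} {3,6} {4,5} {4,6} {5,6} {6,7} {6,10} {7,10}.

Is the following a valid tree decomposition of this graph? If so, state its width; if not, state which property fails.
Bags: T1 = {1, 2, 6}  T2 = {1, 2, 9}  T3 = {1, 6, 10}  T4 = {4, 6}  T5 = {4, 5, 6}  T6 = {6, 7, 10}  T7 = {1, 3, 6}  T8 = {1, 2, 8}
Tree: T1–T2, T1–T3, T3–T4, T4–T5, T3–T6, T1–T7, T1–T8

No — edge (1,4) lies in no bag.

A tree decomposition must satisfy three properties: every vertex lies in some bag; for every edge, both endpoints lie together in some bag; and for every vertex, the bags containing it form a connected subtree. Here edge (1,4) lies in no bag, so the decomposition is invalid.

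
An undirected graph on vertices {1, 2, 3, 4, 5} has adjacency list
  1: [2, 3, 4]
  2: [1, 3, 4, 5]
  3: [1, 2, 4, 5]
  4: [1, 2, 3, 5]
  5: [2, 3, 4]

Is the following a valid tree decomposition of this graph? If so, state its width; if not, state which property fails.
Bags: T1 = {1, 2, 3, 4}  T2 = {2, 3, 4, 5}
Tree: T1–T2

Vertex coverage: the bags together contain {1, 2, 3, 4, 5}, the full vertex set. Edge coverage: each edge of G has both endpoints in at least one bag. Running intersection: for every vertex, the bags containing it form a connected subtree. All three properties hold, so this is a valid tree decomposition of width max|bag| − 1 = 3, and hence tw(G) ≤ 3.

Yes; width 3.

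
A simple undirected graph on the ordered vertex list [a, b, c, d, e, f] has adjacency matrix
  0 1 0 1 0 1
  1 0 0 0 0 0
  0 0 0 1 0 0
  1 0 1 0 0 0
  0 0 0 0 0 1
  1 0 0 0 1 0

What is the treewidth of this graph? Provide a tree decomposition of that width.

Every bag has size at most 2, so the width is 2 − 1 = 1 and tw(G) ≤ 1. Since G has at least one edge (e.g. f–a), it is not an edgeless graph, so tw(G) ≥ 1. Therefore the treewidth is 1.

Treewidth 1.
One such decomposition:
Bags: B1 = {a, f}  B2 = {e, f}  B3 = {a, d}  B4 = {a, b}  B5 = {c, d}
Tree: B1–B2, B1–B3, B1–B4, B3–B5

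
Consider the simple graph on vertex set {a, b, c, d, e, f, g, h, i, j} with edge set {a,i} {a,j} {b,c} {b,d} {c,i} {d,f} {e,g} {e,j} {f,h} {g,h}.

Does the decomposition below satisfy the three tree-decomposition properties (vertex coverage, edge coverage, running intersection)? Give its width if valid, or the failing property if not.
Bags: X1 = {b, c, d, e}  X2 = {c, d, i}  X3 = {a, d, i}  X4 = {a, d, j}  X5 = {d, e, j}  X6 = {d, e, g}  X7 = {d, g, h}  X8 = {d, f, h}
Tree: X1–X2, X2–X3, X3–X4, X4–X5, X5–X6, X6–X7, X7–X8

A tree decomposition must satisfy three properties: every vertex lies in some bag; for every edge, both endpoints lie together in some bag; and for every vertex, the bags containing it form a connected subtree. Here bags containing vertex e are not connected in the tree, so the decomposition is invalid.

No — bags containing vertex e are not connected in the tree.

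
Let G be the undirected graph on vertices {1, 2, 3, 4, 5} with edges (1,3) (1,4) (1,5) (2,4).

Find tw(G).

1

A width-1 tree decomposition is:
Bags: B1 = {1, 4}  B2 = {2, 4}  B3 = {1, 3}  B4 = {1, 5}
Tree: B1–B2, B1–B3, B3–B4
The largest bag has 2 vertices, giving width 1; this decomposition certifies tw(G) ≤ 1. G has an edge, so its treewidth is at least 1. Combining the bounds, tw(G) = 1.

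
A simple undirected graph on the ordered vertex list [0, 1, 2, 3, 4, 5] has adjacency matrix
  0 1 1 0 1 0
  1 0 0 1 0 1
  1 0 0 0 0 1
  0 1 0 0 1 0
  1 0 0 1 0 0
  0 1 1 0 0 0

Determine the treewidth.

A width-2 tree decomposition is:
Bags: B1 = {0, 2, 5}  B2 = {0, 1, 5}  B3 = {0, 1, 4}  B4 = {1, 3, 4}
Tree: B1–B2, B2–B3, B3–B4
The largest bag has 3 vertices, giving width 2; this decomposition certifies tw(G) ≤ 2. The edges 2–5–1–0–2 form a cycle, so G is not a tree and its treewidth is at least 2. The upper and lower bounds meet at 2, so that is the treewidth.

2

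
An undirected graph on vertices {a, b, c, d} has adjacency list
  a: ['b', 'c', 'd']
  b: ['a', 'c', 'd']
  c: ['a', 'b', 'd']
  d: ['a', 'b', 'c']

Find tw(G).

3

A width-3 tree decomposition is:
Bags: B1 = {a, b, c, d}
Tree: (single bag)
With just one bag of size 4, the width is 4 − 1 = 3, so tw(G) ≤ 3. On the other hand G contains the 4-clique {a, b, c, d}. A clique must lie in a single bag of any decomposition, so no decomposition can have width below 3. Hence tw(G) = 3 exactly.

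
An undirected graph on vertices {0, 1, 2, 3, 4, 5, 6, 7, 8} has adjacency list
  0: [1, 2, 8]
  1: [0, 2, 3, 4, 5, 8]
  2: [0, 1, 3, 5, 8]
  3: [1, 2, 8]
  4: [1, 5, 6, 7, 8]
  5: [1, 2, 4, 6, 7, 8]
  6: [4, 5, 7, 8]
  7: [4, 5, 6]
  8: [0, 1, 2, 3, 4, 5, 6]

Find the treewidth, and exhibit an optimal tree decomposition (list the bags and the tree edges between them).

Every bag has size at most 4, so the width is 4 − 1 = 3 and tw(G) ≤ 3. Conversely, {0, 1, 2, 8} is a clique of size 4, and the vertices of any clique must share a bag in every tree decomposition; so some bag has ≥ 4 vertices and tw(G) ≥ 3. The upper and lower bounds meet at 3, so that is the treewidth.

Treewidth 3.
One such decomposition:
Bags: B1 = {1, 2, 5, 8}  B2 = {1, 2, 3, 8}  B3 = {1, 4, 5, 8}  B4 = {4, 5, 6, 8}  B5 = {4, 5, 6, 7}  B6 = {0, 1, 2, 8}
Tree: B1–B2, B1–B3, B3–B4, B4–B5, B2–B6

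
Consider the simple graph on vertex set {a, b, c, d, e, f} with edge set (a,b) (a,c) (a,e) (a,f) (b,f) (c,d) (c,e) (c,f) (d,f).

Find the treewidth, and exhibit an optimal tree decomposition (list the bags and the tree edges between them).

The largest bag has 3 vertices, giving width 2; this decomposition certifies tw(G) ≤ 2. For the lower bound, the 3 vertices {a, c, e} are pairwise adjacent, and any tree decomposition puts a clique entirely inside one bag — forcing width ≥ 2. Therefore the treewidth is 2.

Treewidth 2.
Bags: B1 = {c, d, f}  B2 = {a, c, f}  B3 = {a, b, f}  B4 = {a, c, e}
Tree: B1–B2, B2–B3, B2–B4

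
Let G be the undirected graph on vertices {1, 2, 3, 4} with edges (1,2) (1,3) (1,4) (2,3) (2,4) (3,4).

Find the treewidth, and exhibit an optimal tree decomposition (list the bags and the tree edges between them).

A single bag containing all 4 vertices is trivially a valid decomposition of width 3. For the lower bound, the 4 vertices {1, 2, 3, 4} are pairwise adjacent, and any tree decomposition puts a clique entirely inside one bag — forcing width ≥ 3. Therefore the treewidth is 3.

Treewidth 3.
One such decomposition:
Bags: B1 = {1, 2, 3, 4}
Tree: (single bag)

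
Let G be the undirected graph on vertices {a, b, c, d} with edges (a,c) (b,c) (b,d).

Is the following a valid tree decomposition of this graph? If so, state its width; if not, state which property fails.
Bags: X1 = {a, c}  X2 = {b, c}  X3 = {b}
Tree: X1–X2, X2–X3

No — vertex d appears in no bag.

A tree decomposition must satisfy three properties: every vertex lies in some bag; for every edge, both endpoints lie together in some bag; and for every vertex, the bags containing it form a connected subtree. Here vertex d appears in no bag, so the decomposition is invalid.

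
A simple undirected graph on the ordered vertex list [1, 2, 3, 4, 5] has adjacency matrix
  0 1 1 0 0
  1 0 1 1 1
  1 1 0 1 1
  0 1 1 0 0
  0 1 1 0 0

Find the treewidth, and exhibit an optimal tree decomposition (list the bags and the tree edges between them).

Treewidth 2.
One optimal decomposition is:
Bags: B1 = {1, 2, 3}  B2 = {2, 3, 4}  B3 = {2, 3, 5}
Tree: B1–B2, B2–B3

The largest bag has 3 vertices, giving width 2; this decomposition certifies tw(G) ≤ 2. On the other hand G contains the 3-clique {1, 2, 3}. A clique must lie in a single bag of any decomposition, so no decomposition can have width below 2. Combining the bounds, tw(G) = 2.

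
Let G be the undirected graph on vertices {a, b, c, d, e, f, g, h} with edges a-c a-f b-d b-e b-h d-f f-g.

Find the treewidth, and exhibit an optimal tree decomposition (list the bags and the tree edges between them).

Treewidth 1.
One such decomposition:
Bags: B1 = {d, f}  B2 = {b, d}  B3 = {f, g}  B4 = {b, e}  B5 = {a, f}  B6 = {b, h}  B7 = {a, c}
Tree: B1–B2, B1–B3, B2–B4, B3–B5, B2–B6, B5–B7

The largest bag has 2 vertices, giving width 1; this decomposition certifies tw(G) ≤ 1. Since G has at least one edge (e.g. d–f), it is not an edgeless graph, so tw(G) ≥ 1. Therefore the treewidth is 1.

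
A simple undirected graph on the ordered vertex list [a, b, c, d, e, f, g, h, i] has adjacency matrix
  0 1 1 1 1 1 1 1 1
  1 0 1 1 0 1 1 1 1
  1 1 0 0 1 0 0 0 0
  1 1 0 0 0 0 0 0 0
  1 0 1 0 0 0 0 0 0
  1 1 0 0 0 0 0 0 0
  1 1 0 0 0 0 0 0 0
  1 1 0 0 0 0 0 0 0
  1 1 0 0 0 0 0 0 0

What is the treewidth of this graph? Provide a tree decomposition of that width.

Treewidth 2.
One optimal decomposition is:
Bags: B1 = {a, b, h}  B2 = {a, b, c}  B3 = {a, b, i}  B4 = {a, b, d}  B5 = {a, c, e}  B6 = {a, b, f}  B7 = {a, b, g}
Tree: B1–B2, B1–B3, B2–B4, B2–B5, B1–B6, B2–B7

Every bag has size at most 3, so the width is 3 − 1 = 2 and tw(G) ≤ 2. Conversely, {a, c, e} is a clique of size 3, and the vertices of any clique must share a bag in every tree decomposition; so some bag has ≥ 3 vertices and tw(G) ≥ 2. Hence tw(G) = 2 exactly.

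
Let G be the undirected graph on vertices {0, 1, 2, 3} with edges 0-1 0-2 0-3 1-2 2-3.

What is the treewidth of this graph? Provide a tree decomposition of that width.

Treewidth 2.
One such decomposition:
Bags: B1 = {0, 2, 3}  B2 = {0, 1, 2}
Tree: B1–B2

Every bag has size at most 3, so the width is 3 − 1 = 2 and tw(G) ≤ 2. For the lower bound, the 3 vertices {0, 1, 2} are pairwise adjacent, and any tree decomposition puts a clique entirely inside one bag — forcing width ≥ 2. Hence tw(G) = 2 exactly.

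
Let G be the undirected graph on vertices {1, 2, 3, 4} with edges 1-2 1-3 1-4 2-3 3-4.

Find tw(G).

2

A width-2 tree decomposition is:
Bags: B1 = {1, 2, 3}  B2 = {1, 3, 4}
Tree: B1–B2
The largest bag has 3 vertices, giving width 2; this decomposition certifies tw(G) ≤ 2. On the other hand G contains the 3-clique {1, 2, 3}. A clique must lie in a single bag of any decomposition, so no decomposition can have width below 2. Combining the bounds, tw(G) = 2.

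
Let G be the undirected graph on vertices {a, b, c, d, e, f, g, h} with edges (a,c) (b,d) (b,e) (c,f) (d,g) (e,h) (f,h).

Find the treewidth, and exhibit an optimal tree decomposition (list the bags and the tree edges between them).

Each bag holds 2 vertices, so the decomposition has width 1, which upper-bounds the treewidth. Any graph with an edge has treewidth ≥ 1, and G has the edge a–c. Therefore the treewidth is 1.

Treewidth 1.
One such decomposition:
Bags: B1 = {a, c}  B2 = {c, f}  B3 = {f, h}  B4 = {e, h}  B5 = {b, e}  B6 = {b, d}  B7 = {d, g}
Tree: B1–B2, B2–B3, B3–B4, B4–B5, B5–B6, B6–B7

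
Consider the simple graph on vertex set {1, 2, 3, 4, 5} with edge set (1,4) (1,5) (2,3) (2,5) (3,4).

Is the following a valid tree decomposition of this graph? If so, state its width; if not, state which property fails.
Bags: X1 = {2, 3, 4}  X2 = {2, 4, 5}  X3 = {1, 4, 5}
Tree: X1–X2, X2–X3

Every vertex of G appears in some bag (union = {1, 2, 3, 4, 5}); every edge is covered by a bag; and for each vertex v the set of bags containing v is connected in the bag tree. The decomposition is therefore valid. The largest bag has 3 vertices, so the width is 2.

Yes; width 2.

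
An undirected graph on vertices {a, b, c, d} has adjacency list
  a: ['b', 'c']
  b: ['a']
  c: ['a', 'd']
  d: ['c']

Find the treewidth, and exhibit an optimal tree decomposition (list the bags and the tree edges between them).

Every bag has size at most 2, so the width is 2 − 1 = 1 and tw(G) ≤ 1. Any graph with an edge has treewidth ≥ 1, and G has the edge c–a. The upper and lower bounds meet at 1, so that is the treewidth.

Treewidth 1.
One optimal decomposition is:
Bags: B1 = {a, c}  B2 = {a, b}  B3 = {c, d}
Tree: B1–B2, B1–B3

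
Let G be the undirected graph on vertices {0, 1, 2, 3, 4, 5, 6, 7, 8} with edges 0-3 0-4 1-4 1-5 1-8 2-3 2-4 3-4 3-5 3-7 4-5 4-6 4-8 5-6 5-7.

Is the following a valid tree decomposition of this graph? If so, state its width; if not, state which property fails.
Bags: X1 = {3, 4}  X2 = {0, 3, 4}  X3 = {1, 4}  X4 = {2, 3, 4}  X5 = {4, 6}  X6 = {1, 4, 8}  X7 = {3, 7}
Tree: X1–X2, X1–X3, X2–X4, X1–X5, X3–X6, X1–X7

No — vertex 5 appears in no bag.

A tree decomposition must satisfy three properties: every vertex lies in some bag; for every edge, both endpoints lie together in some bag; and for every vertex, the bags containing it form a connected subtree. Here vertex 5 appears in no bag, so the decomposition is invalid.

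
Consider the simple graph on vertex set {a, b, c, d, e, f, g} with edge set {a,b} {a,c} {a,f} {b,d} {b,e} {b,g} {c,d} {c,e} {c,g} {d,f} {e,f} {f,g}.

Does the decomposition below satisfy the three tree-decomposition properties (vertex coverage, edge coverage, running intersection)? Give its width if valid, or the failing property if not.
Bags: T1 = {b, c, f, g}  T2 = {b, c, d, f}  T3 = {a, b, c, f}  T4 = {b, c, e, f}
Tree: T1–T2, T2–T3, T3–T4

Every vertex of G appears in some bag (union = {a, b, c, d, e, f, g}); every edge is covered by a bag; and for each vertex v the set of bags containing v is connected in the bag tree. The decomposition is therefore valid. The largest bag has 4 vertices, so the width is 3.

Yes; width 3.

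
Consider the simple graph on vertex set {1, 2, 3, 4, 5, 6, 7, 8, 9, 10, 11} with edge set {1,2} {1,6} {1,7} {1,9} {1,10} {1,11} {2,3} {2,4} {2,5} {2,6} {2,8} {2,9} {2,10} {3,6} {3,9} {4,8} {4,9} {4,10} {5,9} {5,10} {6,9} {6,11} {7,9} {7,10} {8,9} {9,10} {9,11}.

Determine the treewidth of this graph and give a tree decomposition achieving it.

Treewidth 3.
One such decomposition:
Bags: B1 = {2, 4, 9, 10}  B2 = {1, 2, 9, 10}  B3 = {1, 2, 6, 9}  B4 = {1, 7, 9, 10}  B5 = {1, 6, 9, 11}  B6 = {2, 5, 9, 10}  B7 = {2, 4, 8, 9}  B8 = {2, 3, 6, 9}
Tree: B1–B2, B2–B3, B2–B4, B3–B5, B2–B6, B1–B7, B3–B8

Each bag holds 4 vertices, so the decomposition has width 3, which upper-bounds the treewidth. On the other hand G contains the 4-clique {2, 4, 8, 9}. A clique must lie in a single bag of any decomposition, so no decomposition can have width below 3. Combining the bounds, tw(G) = 3.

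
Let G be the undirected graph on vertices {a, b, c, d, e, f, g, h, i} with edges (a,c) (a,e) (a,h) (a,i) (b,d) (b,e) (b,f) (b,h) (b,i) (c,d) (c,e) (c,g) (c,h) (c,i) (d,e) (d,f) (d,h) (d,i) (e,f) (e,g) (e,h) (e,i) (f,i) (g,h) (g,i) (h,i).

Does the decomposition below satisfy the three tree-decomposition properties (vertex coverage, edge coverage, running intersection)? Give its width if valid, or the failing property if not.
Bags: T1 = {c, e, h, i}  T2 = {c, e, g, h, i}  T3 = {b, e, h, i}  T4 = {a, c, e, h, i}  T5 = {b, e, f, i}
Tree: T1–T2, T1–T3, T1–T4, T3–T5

No — vertex d appears in no bag.

A tree decomposition must satisfy three properties: every vertex lies in some bag; for every edge, both endpoints lie together in some bag; and for every vertex, the bags containing it form a connected subtree. Here vertex d appears in no bag, so the decomposition is invalid.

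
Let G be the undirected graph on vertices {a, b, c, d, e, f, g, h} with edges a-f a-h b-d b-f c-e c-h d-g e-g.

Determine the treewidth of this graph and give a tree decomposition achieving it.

The largest bag has 3 vertices, giving width 2; this decomposition certifies tw(G) ≤ 2. The edges d–b–f–a–h–c–e–g–d form a cycle, so G is not a tree and its treewidth is at least 2. Hence tw(G) = 2 exactly.

Treewidth 2.
One such decomposition:
Bags: B1 = {b, d, f}  B2 = {a, d, f}  B3 = {a, d, h}  B4 = {c, d, h}  B5 = {c, d, e}  B6 = {d, e, g}
Tree: B1–B2, B2–B3, B3–B4, B4–B5, B5–B6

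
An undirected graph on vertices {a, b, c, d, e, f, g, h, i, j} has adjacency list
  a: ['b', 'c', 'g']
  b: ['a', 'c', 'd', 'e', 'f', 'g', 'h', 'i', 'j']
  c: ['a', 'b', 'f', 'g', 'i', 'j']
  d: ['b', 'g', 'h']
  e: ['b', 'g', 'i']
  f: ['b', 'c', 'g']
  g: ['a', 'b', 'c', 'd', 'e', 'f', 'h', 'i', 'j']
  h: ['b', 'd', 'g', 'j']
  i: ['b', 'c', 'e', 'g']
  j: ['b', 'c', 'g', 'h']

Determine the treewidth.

3

A width-3 tree decomposition is:
Bags: B1 = {b, c, f, g}  B2 = {a, b, c, g}  B3 = {b, c, g, j}  B4 = {b, g, h, j}  B5 = {b, c, g, i}  B6 = {b, d, g, h}  B7 = {b, e, g, i}
Tree: B1–B2, B1–B3, B3–B4, B3–B5, B4–B6, B5–B7
Each bag holds 4 vertices, so the decomposition has width 3, which upper-bounds the treewidth. On the other hand G contains the 4-clique {b, d, g, h}. A clique must lie in a single bag of any decomposition, so no decomposition can have width below 3. The upper and lower bounds meet at 3, so that is the treewidth.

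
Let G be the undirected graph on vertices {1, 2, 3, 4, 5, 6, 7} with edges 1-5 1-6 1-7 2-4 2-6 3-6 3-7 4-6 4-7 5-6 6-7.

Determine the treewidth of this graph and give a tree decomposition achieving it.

The largest bag has 3 vertices, giving width 2; this decomposition certifies tw(G) ≤ 2. For the lower bound, the 3 vertices {2, 4, 6} are pairwise adjacent, and any tree decomposition puts a clique entirely inside one bag — forcing width ≥ 2. The upper and lower bounds meet at 2, so that is the treewidth.

Treewidth 2.
One optimal decomposition is:
Bags: B1 = {3, 6, 7}  B2 = {4, 6, 7}  B3 = {2, 4, 6}  B4 = {1, 6, 7}  B5 = {1, 5, 6}
Tree: B1–B2, B2–B3, B2–B4, B4–B5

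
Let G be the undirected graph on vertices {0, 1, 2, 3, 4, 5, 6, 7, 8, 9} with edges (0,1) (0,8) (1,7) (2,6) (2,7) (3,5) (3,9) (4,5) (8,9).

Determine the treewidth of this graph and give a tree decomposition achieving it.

The largest bag has 2 vertices, giving width 1; this decomposition certifies tw(G) ≤ 1. Any graph with an edge has treewidth ≥ 1, and G has the edge 6–2. Hence tw(G) = 1 exactly.

Treewidth 1.
One such decomposition:
Bags: B1 = {2, 6}  B2 = {2, 7}  B3 = {1, 7}  B4 = {0, 1}  B5 = {0, 8}  B6 = {8, 9}  B7 = {3, 9}  B8 = {3, 5}  B9 = {4, 5}
Tree: B1–B2, B2–B3, B3–B4, B4–B5, B5–B6, B6–B7, B7–B8, B8–B9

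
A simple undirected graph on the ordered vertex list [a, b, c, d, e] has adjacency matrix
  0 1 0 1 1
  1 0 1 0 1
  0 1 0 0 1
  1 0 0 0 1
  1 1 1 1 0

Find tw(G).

A width-2 tree decomposition is:
Bags: B1 = {a, b, e}  B2 = {b, c, e}  B3 = {a, d, e}
Tree: B1–B2, B1–B3
Each bag holds 3 vertices, so the decomposition has width 2, which upper-bounds the treewidth. Conversely, {b, c, e} is a clique of size 3, and the vertices of any clique must share a bag in every tree decomposition; so some bag has ≥ 3 vertices and tw(G) ≥ 2. Therefore the treewidth is 2.

2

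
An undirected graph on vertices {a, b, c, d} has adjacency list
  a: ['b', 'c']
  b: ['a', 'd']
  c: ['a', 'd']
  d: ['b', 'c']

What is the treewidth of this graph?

A width-2 tree decomposition is:
Bags: B1 = {a, b, c}  B2 = {b, c, d}
Tree: B1–B2
The largest bag has 3 vertices, giving width 2; this decomposition certifies tw(G) ≤ 2. For the lower bound, G contains the cycle c–a–b–d–c, so G is not a forest; only forests have treewidth ≤ 1, hence tw(G) ≥ 2. Hence tw(G) = 2 exactly.

2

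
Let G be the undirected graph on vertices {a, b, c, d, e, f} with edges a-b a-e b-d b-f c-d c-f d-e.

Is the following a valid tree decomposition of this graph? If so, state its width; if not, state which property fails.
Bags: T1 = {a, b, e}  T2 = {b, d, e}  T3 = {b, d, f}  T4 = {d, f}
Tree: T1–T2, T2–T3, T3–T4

No — vertex c appears in no bag.

A tree decomposition must satisfy three properties: every vertex lies in some bag; for every edge, both endpoints lie together in some bag; and for every vertex, the bags containing it form a connected subtree. Here vertex c appears in no bag, so the decomposition is invalid.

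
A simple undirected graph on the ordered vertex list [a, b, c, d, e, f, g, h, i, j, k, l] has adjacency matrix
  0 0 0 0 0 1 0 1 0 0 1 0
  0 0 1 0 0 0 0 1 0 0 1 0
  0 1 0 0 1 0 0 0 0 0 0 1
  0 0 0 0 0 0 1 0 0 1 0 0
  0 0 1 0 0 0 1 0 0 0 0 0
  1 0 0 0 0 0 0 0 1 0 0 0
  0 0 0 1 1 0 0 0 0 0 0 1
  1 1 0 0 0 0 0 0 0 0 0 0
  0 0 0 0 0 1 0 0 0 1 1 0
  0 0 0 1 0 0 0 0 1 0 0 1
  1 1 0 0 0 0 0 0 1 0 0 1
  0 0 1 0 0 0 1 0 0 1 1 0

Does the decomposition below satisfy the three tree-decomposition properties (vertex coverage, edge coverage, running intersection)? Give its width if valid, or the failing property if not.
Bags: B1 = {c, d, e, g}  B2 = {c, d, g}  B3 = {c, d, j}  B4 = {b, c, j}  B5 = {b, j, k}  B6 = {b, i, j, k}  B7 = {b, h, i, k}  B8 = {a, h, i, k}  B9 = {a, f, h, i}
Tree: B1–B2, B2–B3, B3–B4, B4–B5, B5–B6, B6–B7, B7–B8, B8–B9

A tree decomposition must satisfy three properties: every vertex lies in some bag; for every edge, both endpoints lie together in some bag; and for every vertex, the bags containing it form a connected subtree. Here vertex l appears in no bag, so the decomposition is invalid.

No — vertex l appears in no bag.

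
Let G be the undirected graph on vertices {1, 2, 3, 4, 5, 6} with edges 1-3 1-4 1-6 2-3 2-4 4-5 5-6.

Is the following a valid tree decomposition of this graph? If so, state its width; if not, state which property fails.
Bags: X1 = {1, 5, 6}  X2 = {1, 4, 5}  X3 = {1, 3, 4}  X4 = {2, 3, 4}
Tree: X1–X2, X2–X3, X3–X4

Vertex coverage: the bags together contain {1, 2, 3, 4, 5, 6}, the full vertex set. Edge coverage: each edge of G has both endpoints in at least one bag. Running intersection: for every vertex, the bags containing it form a connected subtree. All three properties hold, so this is a valid tree decomposition of width max|bag| − 1 = 2, and hence tw(G) ≤ 2.

Yes; width 2.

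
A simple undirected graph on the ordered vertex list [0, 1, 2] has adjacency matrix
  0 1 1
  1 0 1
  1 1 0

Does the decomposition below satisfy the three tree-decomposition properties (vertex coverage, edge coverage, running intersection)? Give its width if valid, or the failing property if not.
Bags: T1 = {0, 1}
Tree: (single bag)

No — vertex 2 appears in no bag.

A tree decomposition must satisfy three properties: every vertex lies in some bag; for every edge, both endpoints lie together in some bag; and for every vertex, the bags containing it form a connected subtree. Here vertex 2 appears in no bag, so the decomposition is invalid.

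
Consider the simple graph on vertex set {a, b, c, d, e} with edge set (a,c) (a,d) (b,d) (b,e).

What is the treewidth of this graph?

1

A width-1 tree decomposition is:
Bags: B1 = {a, c}  B2 = {a, d}  B3 = {b, d}  B4 = {b, e}
Tree: B1–B2, B2–B3, B3–B4
Each bag holds 2 vertices, so the decomposition has width 1, which upper-bounds the treewidth. Since G has at least one edge (e.g. c–a), it is not an edgeless graph, so tw(G) ≥ 1. The upper and lower bounds meet at 1, so that is the treewidth.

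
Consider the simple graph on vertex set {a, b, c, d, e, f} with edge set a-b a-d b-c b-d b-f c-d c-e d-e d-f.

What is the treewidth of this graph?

A width-2 tree decomposition is:
Bags: B1 = {b, c, d}  B2 = {a, b, d}  B3 = {c, d, e}  B4 = {b, d, f}
Tree: B1–B2, B1–B3, B2–B4
The largest bag has 3 vertices, giving width 2; this decomposition certifies tw(G) ≤ 2. On the other hand G contains the 3-clique {c, d, e}. A clique must lie in a single bag of any decomposition, so no decomposition can have width below 2. Combining the bounds, tw(G) = 2.

2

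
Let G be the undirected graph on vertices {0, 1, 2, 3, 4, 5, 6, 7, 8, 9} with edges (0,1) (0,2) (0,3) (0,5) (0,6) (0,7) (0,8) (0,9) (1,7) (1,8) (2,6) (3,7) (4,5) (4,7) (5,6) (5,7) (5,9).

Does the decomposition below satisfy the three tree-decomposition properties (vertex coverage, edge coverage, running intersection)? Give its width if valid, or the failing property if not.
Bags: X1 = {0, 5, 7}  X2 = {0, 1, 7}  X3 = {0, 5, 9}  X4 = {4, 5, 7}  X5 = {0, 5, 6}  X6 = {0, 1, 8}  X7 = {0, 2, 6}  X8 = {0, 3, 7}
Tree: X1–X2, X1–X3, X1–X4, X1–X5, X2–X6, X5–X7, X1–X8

Every vertex of G appears in some bag (union = {0, 1, 2, 3, 4, 5, 6, 7, 8, 9}); every edge is covered by a bag; and for each vertex v the set of bags containing v is connected in the bag tree. The decomposition is therefore valid. The largest bag has 3 vertices, so the width is 2.

Yes; width 2.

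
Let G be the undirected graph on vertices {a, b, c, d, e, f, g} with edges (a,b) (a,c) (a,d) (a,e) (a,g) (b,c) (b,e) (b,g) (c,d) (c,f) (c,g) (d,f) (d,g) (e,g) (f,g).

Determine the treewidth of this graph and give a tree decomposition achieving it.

Each bag holds 4 vertices, so the decomposition has width 3, which upper-bounds the treewidth. For the lower bound, the 4 vertices {a, b, e, g} are pairwise adjacent, and any tree decomposition puts a clique entirely inside one bag — forcing width ≥ 3. Combining the bounds, tw(G) = 3.

Treewidth 3.
One optimal decomposition is:
Bags: B1 = {a, b, c, g}  B2 = {a, c, d, g}  B3 = {c, d, f, g}  B4 = {a, b, e, g}
Tree: B1–B2, B2–B3, B1–B4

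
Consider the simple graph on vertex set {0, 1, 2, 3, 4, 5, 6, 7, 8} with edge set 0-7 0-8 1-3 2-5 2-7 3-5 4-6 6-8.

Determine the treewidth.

1

A width-1 tree decomposition is:
Bags: B1 = {4, 6}  B2 = {6, 8}  B3 = {0, 8}  B4 = {0, 7}  B5 = {2, 7}  B6 = {2, 5}  B7 = {3, 5}  B8 = {1, 3}
Tree: B1–B2, B2–B3, B3–B4, B4–B5, B5–B6, B6–B7, B7–B8
The largest bag has 2 vertices, giving width 1; this decomposition certifies tw(G) ≤ 1. Since G has at least one edge (e.g. 4–6), it is not an edgeless graph, so tw(G) ≥ 1. Hence tw(G) = 1 exactly.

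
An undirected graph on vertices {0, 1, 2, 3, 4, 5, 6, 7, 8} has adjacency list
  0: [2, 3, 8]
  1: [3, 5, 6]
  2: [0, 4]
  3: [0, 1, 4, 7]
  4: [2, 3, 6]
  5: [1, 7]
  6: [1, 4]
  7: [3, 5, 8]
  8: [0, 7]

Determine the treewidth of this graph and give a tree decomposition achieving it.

Treewidth 3.
One optimal decomposition is:
Bags: B1 = {1, 5, 6, 7}  B2 = {1, 3, 6, 7}  B3 = {3, 4, 6, 7}  B4 = {3, 4, 7, 8}  B5 = {0, 3, 4, 8}  B6 = {0, 2, 4, 8}
Tree: B1–B2, B2–B3, B3–B4, B4–B5, B5–B6

The largest bag has 4 vertices, giving width 3; this decomposition certifies tw(G) ≤ 3. For the lower bound: the 4 vertex sets {1,5,6}, {7}, {3}, {0,2,4,8} are disjoint, each induces a connected subgraph, and every pair is joined by at least one edge of G. Contracting each set to a single vertex therefore yields K_{4} as a minor, and since treewidth is minor-monotone, tw(G) ≥ tw(K_{4}) = 3. The upper and lower bounds meet at 3, so that is the treewidth.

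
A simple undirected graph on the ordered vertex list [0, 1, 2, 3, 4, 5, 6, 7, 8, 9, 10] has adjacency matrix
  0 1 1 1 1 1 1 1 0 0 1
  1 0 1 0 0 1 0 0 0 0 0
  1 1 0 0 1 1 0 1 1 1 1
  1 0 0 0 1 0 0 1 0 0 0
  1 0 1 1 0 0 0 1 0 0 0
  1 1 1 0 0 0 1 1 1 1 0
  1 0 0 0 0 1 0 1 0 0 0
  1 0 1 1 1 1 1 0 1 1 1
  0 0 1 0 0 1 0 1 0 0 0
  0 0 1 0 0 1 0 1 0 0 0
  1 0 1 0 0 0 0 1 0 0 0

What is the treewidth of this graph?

A width-3 tree decomposition is:
Bags: B1 = {0, 2, 5, 7}  B2 = {2, 5, 7, 8}  B3 = {0, 5, 6, 7}  B4 = {0, 2, 7, 10}  B5 = {0, 1, 2, 5}  B6 = {0, 2, 4, 7}  B7 = {0, 3, 4, 7}  B8 = {2, 5, 7, 9}
Tree: B1–B2, B1–B3, B1–B4, B1–B5, B4–B6, B6–B7, B1–B8
Each bag holds 4 vertices, so the decomposition has width 3, which upper-bounds the treewidth. Conversely, {0, 1, 2, 5} is a clique of size 4, and the vertices of any clique must share a bag in every tree decomposition; so some bag has ≥ 4 vertices and tw(G) ≥ 3. The upper and lower bounds meet at 3, so that is the treewidth.

3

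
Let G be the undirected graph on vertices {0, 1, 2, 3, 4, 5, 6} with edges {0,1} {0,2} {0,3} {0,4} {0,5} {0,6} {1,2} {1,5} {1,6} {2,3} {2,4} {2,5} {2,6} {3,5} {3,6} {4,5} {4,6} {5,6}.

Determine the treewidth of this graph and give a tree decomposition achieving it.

Each bag holds 5 vertices, so the decomposition has width 4, which upper-bounds the treewidth. For the lower bound, the 5 vertices {0, 1, 2, 5, 6} are pairwise adjacent, and any tree decomposition puts a clique entirely inside one bag — forcing width ≥ 4. Combining the bounds, tw(G) = 4.

Treewidth 4.
One optimal decomposition is:
Bags: B1 = {0, 2, 4, 5, 6}  B2 = {0, 1, 2, 5, 6}  B3 = {0, 2, 3, 5, 6}
Tree: B1–B2, B2–B3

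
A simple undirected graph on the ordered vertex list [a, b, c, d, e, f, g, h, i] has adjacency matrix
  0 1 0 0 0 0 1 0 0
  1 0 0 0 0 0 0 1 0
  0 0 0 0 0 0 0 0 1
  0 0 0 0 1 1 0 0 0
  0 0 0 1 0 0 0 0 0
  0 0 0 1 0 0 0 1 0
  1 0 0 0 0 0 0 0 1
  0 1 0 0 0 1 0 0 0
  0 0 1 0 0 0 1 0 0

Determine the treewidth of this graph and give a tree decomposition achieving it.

Treewidth 1.
Bags: B1 = {c, i}  B2 = {g, i}  B3 = {a, g}  B4 = {a, b}  B5 = {b, h}  B6 = {f, h}  B7 = {d, f}  B8 = {d, e}
Tree: B1–B2, B2–B3, B3–B4, B4–B5, B5–B6, B6–B7, B7–B8

Every bag has size at most 2, so the width is 2 − 1 = 1 and tw(G) ≤ 1. Any graph with an edge has treewidth ≥ 1, and G has the edge c–i. Therefore the treewidth is 1.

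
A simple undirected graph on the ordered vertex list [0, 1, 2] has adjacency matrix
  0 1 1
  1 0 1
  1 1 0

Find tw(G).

A width-2 tree decomposition is:
Bags: B1 = {0, 1, 2}
Tree: (single bag)
With just one bag of size 3, the width is 3 − 1 = 2, so tw(G) ≤ 2. Conversely, {0, 1, 2} is a clique of size 3, and the vertices of any clique must share a bag in every tree decomposition; so some bag has ≥ 3 vertices and tw(G) ≥ 2. Therefore the treewidth is 2.

2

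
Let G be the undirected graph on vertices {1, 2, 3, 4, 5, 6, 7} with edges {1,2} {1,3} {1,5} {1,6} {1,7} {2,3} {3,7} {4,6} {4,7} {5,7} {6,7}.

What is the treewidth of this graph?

A width-2 tree decomposition is:
Bags: B1 = {1, 6, 7}  B2 = {4, 6, 7}  B3 = {1, 3, 7}  B4 = {1, 5, 7}  B5 = {1, 2, 3}
Tree: B1–B2, B1–B3, B3–B4, B3–B5
Each bag holds 3 vertices, so the decomposition has width 2, which upper-bounds the treewidth. For the lower bound, the 3 vertices {1, 2, 3} are pairwise adjacent, and any tree decomposition puts a clique entirely inside one bag — forcing width ≥ 2. The upper and lower bounds meet at 2, so that is the treewidth.

2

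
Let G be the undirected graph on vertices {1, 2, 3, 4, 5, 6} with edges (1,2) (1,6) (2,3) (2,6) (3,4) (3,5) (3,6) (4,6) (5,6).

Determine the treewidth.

2

A width-2 tree decomposition is:
Bags: B1 = {3, 5, 6}  B2 = {2, 3, 6}  B3 = {3, 4, 6}  B4 = {1, 2, 6}
Tree: B1–B2, B1–B3, B2–B4
Each bag holds 3 vertices, so the decomposition has width 2, which upper-bounds the treewidth. On the other hand G contains the 3-clique {1, 2, 6}. A clique must lie in a single bag of any decomposition, so no decomposition can have width below 2. Therefore the treewidth is 2.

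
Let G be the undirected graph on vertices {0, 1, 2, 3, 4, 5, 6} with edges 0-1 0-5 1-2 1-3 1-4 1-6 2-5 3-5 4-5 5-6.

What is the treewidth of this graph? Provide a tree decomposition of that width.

Each bag holds 3 vertices, so the decomposition has width 2, which upper-bounds the treewidth. For the lower bound, G contains the cycle 1–3–5–4–1, so G is not a forest; only forests have treewidth ≤ 1, hence tw(G) ≥ 2. Hence tw(G) = 2 exactly.

Treewidth 2.
One such decomposition:
Bags: B1 = {1, 3, 5}  B2 = {1, 4, 5}  B3 = {1, 5, 6}  B4 = {1, 2, 5}  B5 = {0, 1, 5}
Tree: B1–B2, B2–B3, B3–B4, B4–B5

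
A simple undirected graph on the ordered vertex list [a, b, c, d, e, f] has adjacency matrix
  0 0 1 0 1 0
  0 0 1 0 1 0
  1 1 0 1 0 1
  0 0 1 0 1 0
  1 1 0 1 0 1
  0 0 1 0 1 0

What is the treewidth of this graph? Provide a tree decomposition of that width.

Every bag has size at most 3, so the width is 3 − 1 = 2 and tw(G) ≤ 2. Since e–b–c–d–e is a cycle in G, G is not acyclic. Forests are exactly the graphs of treewidth ≤ 1, so tw(G) ≥ 2. Hence tw(G) = 2 exactly.

Treewidth 2.
One such decomposition:
Bags: B1 = {b, c, e}  B2 = {c, d, e}  B3 = {c, e, f}  B4 = {a, c, e}
Tree: B1–B2, B2–B3, B3–B4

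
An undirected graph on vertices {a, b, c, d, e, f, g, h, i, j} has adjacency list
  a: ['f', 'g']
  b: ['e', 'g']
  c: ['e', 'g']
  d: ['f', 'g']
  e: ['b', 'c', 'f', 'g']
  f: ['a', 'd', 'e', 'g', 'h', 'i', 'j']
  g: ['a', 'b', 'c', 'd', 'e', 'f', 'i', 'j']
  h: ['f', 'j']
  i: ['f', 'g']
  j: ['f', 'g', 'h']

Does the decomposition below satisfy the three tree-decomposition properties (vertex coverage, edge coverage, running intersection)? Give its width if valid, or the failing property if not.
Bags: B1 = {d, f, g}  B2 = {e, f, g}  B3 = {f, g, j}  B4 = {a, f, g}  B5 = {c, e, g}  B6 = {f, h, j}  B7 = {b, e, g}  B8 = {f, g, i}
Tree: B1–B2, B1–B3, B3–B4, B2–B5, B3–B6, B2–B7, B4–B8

Yes; width 2.

Every vertex of G appears in some bag (union = {a, b, c, d, e, f, g, h, i, j}); every edge is covered by a bag; and for each vertex v the set of bags containing v is connected in the bag tree. The decomposition is therefore valid. The largest bag has 3 vertices, so the width is 2.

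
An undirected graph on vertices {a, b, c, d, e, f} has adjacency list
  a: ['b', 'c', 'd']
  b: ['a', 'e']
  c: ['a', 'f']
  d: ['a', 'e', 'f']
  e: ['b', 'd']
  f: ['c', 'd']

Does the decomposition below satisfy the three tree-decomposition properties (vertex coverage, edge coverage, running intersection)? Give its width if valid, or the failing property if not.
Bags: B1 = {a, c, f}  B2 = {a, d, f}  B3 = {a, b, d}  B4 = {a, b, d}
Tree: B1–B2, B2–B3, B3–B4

No — vertex e appears in no bag.

A tree decomposition must satisfy three properties: every vertex lies in some bag; for every edge, both endpoints lie together in some bag; and for every vertex, the bags containing it form a connected subtree. Here vertex e appears in no bag, so the decomposition is invalid.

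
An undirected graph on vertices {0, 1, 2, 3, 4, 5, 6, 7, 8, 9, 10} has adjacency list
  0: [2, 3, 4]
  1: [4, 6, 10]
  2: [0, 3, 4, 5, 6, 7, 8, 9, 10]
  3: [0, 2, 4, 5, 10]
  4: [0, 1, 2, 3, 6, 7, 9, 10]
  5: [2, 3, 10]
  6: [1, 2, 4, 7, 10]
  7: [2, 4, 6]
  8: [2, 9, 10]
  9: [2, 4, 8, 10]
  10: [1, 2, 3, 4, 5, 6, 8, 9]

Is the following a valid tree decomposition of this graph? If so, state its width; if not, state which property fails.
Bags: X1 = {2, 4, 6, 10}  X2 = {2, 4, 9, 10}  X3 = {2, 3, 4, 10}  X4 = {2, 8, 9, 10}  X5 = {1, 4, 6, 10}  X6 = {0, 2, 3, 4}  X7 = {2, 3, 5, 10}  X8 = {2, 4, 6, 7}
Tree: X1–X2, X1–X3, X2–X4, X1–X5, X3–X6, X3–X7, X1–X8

Checking the three conditions: (i) the bags cover all of {0, 1, 2, 3, 4, 5, 6, 7, 8, 9, 10}; (ii) for each edge, some bag contains both endpoints; (iii) the bags containing any fixed vertex form a subtree. All hold, so the decomposition is valid with width 4 − 1 = 3.

Yes; width 3.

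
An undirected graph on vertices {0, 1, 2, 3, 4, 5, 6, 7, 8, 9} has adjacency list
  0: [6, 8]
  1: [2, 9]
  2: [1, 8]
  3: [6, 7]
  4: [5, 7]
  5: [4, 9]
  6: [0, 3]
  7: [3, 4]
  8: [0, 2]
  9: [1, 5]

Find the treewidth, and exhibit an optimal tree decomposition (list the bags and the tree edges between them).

Every bag has size at most 3, so the width is 3 − 1 = 2 and tw(G) ≤ 2. The edges 3–7–4–5–9–1–2–8–0–6–3 form a cycle, so G is not a tree and its treewidth is at least 2. Hence tw(G) = 2 exactly.

Treewidth 2.
Bags: B1 = {3, 4, 7}  B2 = {3, 4, 5}  B3 = {3, 5, 9}  B4 = {1, 3, 9}  B5 = {1, 2, 3}  B6 = {2, 3, 8}  B7 = {0, 3, 8}  B8 = {0, 3, 6}
Tree: B1–B2, B2–B3, B3–B4, B4–B5, B5–B6, B6–B7, B7–B8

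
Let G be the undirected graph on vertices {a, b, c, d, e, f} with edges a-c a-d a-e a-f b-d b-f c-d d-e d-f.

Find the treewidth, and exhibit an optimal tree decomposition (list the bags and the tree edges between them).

Treewidth 2.
One such decomposition:
Bags: B1 = {a, d, f}  B2 = {a, c, d}  B3 = {b, d, f}  B4 = {a, d, e}
Tree: B1–B2, B1–B3, B1–B4

The largest bag has 3 vertices, giving width 2; this decomposition certifies tw(G) ≤ 2. On the other hand G contains the 3-clique {a, d, e}. A clique must lie in a single bag of any decomposition, so no decomposition can have width below 2. Combining the bounds, tw(G) = 2.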